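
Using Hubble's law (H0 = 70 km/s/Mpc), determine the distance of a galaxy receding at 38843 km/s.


d = v / H0 = 38843 / 70 = 554.9

554.9 Mpc


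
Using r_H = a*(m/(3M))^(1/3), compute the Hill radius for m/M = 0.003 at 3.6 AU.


r_H = a * (m/3M)^(1/3) = 3.6 * (0.003/3)^(1/3) = 0.36

0.36 AU


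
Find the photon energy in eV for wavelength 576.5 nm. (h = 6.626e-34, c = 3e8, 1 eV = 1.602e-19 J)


E = hc/lambda = 6.626e-34 * 3e8 / 5.765e-07 = 3.448e-19 J = 2.1523 eV

2.1523 eV


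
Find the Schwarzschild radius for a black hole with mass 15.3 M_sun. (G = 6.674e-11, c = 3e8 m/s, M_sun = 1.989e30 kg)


M = 15.3 * 1.989e30 kg = 3.04317e+31 kg. rs = 2GM/c^2 = 2 * 6.674e-11 * 3.04317e+31 / (3e8)^2 = 45133.5924

45133.5924 m


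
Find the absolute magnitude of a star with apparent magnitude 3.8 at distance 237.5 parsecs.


M = m - 5*log10(d) + 5 = 3.8 - 5*log10(237.5) + 5 = -3.0783

-3.0783


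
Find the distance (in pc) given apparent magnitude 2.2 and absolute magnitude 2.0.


d = 10^((m - M + 5)/5) = 10^((2.2 - 2.0 + 5)/5) = 10.9648

10.9648 pc


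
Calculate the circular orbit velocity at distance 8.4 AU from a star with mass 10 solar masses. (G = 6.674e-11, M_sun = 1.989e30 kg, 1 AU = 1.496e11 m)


v = sqrt(GM/r) = sqrt(6.674e-11 * 1.989e+31 / 1.257e+12) = 32501.6233

32501.6233 m/s


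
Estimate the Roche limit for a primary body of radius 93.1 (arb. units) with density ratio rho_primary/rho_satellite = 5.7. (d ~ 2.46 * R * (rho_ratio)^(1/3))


d_Roche = 2.46 * 93.1 * 5.7^(1/3) = 409.1128

409.1128


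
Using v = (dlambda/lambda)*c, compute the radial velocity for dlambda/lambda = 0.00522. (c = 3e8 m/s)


v = (dlambda/lambda) * c = 0.00522 * 3e8 = 1.566e+06

1.566e+06 m/s


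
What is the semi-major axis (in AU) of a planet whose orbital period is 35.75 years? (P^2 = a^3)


a = P^(2/3) = 35.75^(2/3) = 10.8522

10.8522 AU


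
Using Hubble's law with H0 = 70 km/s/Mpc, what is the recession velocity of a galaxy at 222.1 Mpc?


v = H0 * d = 70 * 222.1 = 15547.0

15547.0 km/s


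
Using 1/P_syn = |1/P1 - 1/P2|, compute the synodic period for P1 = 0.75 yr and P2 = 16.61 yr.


1/P_syn = |1/P1 - 1/P2| = |1/0.75 - 1/16.61| => P_syn = 0.7855

0.7855 years


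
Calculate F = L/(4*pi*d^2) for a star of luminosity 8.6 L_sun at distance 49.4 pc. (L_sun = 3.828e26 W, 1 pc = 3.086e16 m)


F = L / (4*pi*d^2) = 3.292e+27 / (4*pi*(1.524e+18)^2) = 1.127e-10

1.127e-10 W/m^2


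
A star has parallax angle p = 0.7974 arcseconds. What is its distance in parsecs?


d = 1/p = 1/0.7974 = 1.2541

1.2541 pc


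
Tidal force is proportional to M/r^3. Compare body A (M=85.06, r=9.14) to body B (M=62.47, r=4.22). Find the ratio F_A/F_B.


Ratio = (M1/r1^3) / (M2/r2^3) = (85.06/9.14^3) / (62.47/4.22^3) = 0.134

0.134


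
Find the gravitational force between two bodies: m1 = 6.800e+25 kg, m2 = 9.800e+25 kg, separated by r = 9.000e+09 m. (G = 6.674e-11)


F = G*m1*m2/r^2 = 6.674e-11 * 6.800e+25 * 9.800e+25 / (9.000e+09)^2 = 6.674e-11 * 6.664e+51 / 8.100e+19 = 5.491e+21

5.491e+21 N


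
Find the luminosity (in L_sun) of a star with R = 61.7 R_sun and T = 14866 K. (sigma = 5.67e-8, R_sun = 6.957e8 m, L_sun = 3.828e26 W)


R = 61.7 * 6.957e8 m = 4.292469e+10 m. L = 4*pi*R^2*sigma*T^4 = 4*pi*(4.292469e+10)^2 * 5.67e-8 * 14866^4 = 6.411856167e+31 W. L/L_sun = 6.411856167e+31 / 3.828e26 = 167498.8549

167498.8549 L_sun


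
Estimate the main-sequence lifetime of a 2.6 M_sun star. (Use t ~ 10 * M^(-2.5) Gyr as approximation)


t = 10 * M^(-2.5) = 10 * 2.6^(-2.5) = 0.9174

0.9174 Gyr


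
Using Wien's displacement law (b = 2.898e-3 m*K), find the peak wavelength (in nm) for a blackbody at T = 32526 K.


lam_max = b / T = 2.898e-3 / 32526 = 8.910e-08 m = 89.098 nm

89.098 nm


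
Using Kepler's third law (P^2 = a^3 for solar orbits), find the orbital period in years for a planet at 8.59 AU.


P = a^(3/2) = 8.59^1.5 = 25.1762

25.1762 years


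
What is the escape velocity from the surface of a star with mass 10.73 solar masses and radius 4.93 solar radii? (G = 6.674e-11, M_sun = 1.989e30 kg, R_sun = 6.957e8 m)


M = 10.73 * 1.989e30 kg = 2.134197e+31 kg; R = 4.93 * 6.957e8 m = 3.429801e+09 m. v_esc = sqrt(2GM/R) = sqrt(2 * 6.674e-11 * 2.134197e+31 / 3.429801e+09) = 911361.9452

911361.9452 m/s


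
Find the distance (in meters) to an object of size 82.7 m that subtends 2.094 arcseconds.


D = size / theta_rad, theta_rad = 2.094 * pi/(180*3600) = 1.015e-05, D = 8.146e+06

8.146e+06 m


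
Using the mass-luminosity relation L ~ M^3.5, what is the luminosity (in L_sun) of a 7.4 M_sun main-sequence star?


L/L_sun = (M/M_sun)^3.5 = 7.4^3.5 = 1102.3285

1102.3285 L_sun


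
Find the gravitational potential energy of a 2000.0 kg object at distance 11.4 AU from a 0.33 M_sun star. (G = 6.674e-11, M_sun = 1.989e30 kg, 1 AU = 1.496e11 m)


M = 0.33 * 1.989e30 kg = 6.5637e+29 kg; r = 11.4 AU * 1.496e11 m/AU = 1.70544e+12 m. U = -GM*m/r = -(6.674e-11 * 6.5637e+29 * 2000.0) / 1.70544e+12 = -5.137e+10

-5.137e+10 J


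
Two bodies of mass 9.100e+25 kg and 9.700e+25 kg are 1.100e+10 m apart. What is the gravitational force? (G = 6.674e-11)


F = G*m1*m2/r^2 = 6.674e-11 * 9.100e+25 * 9.700e+25 / (1.100e+10)^2 = 6.674e-11 * 8.827e+51 / 1.210e+20 = 4.869e+21

4.869e+21 N


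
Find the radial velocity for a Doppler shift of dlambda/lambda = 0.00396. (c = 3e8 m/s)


v = (dlambda/lambda) * c = 0.00396 * 3e8 = 1.188e+06

1.188e+06 m/s


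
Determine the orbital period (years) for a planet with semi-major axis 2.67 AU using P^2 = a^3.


P = a^(3/2) = 2.67^1.5 = 4.3628

4.3628 years


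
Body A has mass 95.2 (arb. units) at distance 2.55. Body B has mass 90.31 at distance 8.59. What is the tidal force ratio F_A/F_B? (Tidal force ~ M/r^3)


Ratio = (M1/r1^3) / (M2/r2^3) = (95.2/2.55^3) / (90.31/8.59^3) = 40.2958

40.2958


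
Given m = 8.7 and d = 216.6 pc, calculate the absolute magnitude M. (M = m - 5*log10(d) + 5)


M = m - 5*log10(d) + 5 = 8.7 - 5*log10(216.6) + 5 = 2.0217

2.0217


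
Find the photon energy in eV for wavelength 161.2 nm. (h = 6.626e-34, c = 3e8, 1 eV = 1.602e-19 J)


E = hc/lambda = 6.626e-34 * 3e8 / 1.612e-07 = 1.233e-18 J = 7.6974 eV

7.6974 eV


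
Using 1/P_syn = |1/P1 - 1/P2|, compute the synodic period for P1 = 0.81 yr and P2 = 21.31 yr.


1/P_syn = |1/P1 - 1/P2| = |1/0.81 - 1/21.31| => P_syn = 0.842

0.842 years


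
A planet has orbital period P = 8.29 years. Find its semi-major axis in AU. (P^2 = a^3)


a = P^(2/3) = 8.29^(2/3) = 4.0961

4.0961 AU


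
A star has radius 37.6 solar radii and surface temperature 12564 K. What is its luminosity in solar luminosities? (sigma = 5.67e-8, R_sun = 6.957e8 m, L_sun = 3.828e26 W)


R = 37.6 * 6.957e8 m = 2.615832e+10 m. L = 4*pi*R^2*sigma*T^4 = 4*pi*(2.615832e+10)^2 * 5.67e-8 * 12564^4 = 1.214854678e+31 W. L/L_sun = 1.214854678e+31 / 3.828e26 = 31736.0156

31736.0156 L_sun


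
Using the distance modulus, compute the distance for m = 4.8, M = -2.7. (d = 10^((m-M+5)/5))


d = 10^((m - M + 5)/5) = 10^((4.8 - -2.7 + 5)/5) = 316.2278

316.2278 pc


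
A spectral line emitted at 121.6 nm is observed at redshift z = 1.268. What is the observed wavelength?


lam_obs = lam_emit * (1 + z) = 121.6 * (1 + 1.268) = 275.7888

275.7888 nm


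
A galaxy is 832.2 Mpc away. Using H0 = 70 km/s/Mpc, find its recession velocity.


v = H0 * d = 70 * 832.2 = 58254.0

58254.0 km/s


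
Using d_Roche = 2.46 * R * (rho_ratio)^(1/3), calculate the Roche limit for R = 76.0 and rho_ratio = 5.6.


d_Roche = 2.46 * 76.0 * 5.6^(1/3) = 332.0051

332.0051


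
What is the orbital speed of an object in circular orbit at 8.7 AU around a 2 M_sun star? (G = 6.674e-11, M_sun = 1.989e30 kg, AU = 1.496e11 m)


v = sqrt(GM/r) = sqrt(6.674e-11 * 3.978e+30 / 1.302e+12) = 14282.363

14282.363 m/s


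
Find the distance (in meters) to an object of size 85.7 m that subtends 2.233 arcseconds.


D = size / theta_rad, theta_rad = 2.233 * pi/(180*3600) = 1.083e-05, D = 7.916e+06

7.916e+06 m


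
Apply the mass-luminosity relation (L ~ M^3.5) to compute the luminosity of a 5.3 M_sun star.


L/L_sun = (M/M_sun)^3.5 = 5.3^3.5 = 342.7406

342.7406 L_sun


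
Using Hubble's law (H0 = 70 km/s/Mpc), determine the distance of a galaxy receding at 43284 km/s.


d = v / H0 = 43284 / 70 = 618.3429

618.3429 Mpc


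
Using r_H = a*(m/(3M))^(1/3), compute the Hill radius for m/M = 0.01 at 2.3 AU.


r_H = a * (m/3M)^(1/3) = 2.3 * (0.01/3)^(1/3) = 0.3436

0.3436 AU


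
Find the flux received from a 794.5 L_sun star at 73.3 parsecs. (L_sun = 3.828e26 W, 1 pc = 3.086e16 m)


F = L / (4*pi*d^2) = 3.041e+29 / (4*pi*(2.262e+18)^2) = 4.730e-09

4.730e-09 W/m^2


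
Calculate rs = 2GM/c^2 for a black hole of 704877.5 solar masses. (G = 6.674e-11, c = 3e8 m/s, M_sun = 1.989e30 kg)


M = 704877.5 * 1.989e30 kg = 1.402001347e+36 kg. rs = 2GM/c^2 = 2 * 6.674e-11 * 1.402001347e+36 / (3e8)^2 = 2.079e+09

2.079e+09 m


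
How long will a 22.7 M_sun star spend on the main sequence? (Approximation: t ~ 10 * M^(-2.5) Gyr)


t = 10 * M^(-2.5) = 10 * 22.7^(-2.5) = 0.0041

0.0041 Gyr


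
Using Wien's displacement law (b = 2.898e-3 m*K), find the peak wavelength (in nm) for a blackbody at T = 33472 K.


lam_max = b / T = 2.898e-3 / 33472 = 8.658e-08 m = 86.5798 nm

86.5798 nm


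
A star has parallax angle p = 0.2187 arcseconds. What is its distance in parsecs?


d = 1/p = 1/0.2187 = 4.5725

4.5725 pc


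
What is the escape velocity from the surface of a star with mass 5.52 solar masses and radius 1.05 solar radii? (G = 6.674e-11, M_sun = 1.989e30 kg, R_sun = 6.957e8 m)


M = 5.52 * 1.989e30 kg = 1.097928e+31 kg; R = 1.05 * 6.957e8 m = 7.30485e+08 m. v_esc = sqrt(2GM/R) = sqrt(2 * 6.674e-11 * 1.097928e+31 / 7.30485e+08) = 1.416e+06

1.416e+06 m/s


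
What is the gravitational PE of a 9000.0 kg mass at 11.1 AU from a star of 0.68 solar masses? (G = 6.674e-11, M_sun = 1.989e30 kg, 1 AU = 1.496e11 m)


M = 0.68 * 1.989e30 kg = 1.35252e+30 kg; r = 11.1 AU * 1.496e11 m/AU = 1.66056e+12 m. U = -GM*m/r = -(6.674e-11 * 1.35252e+30 * 9000.0) / 1.66056e+12 = -4.892e+11

-4.892e+11 J


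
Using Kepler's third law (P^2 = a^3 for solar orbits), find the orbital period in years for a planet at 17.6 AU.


P = a^(3/2) = 17.6^1.5 = 73.8361

73.8361 years


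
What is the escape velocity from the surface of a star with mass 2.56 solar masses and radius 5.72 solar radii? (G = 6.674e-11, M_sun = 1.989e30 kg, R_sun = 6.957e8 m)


M = 2.56 * 1.989e30 kg = 5.09184e+30 kg; R = 5.72 * 6.957e8 m = 3.979404e+09 m. v_esc = sqrt(2GM/R) = sqrt(2 * 6.674e-11 * 5.09184e+30 / 3.979404e+09) = 413272.4522

413272.4522 m/s


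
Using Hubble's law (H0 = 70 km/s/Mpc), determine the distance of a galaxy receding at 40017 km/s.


d = v / H0 = 40017 / 70 = 571.6714

571.6714 Mpc


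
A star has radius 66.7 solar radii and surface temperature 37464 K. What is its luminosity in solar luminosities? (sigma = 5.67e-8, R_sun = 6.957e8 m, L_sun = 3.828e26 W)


R = 66.7 * 6.957e8 m = 4.640319e+10 m. L = 4*pi*R^2*sigma*T^4 = 4*pi*(4.640319e+10)^2 * 5.67e-8 * 37464^4 = 3.022352927e+33 W. L/L_sun = 3.022352927e+33 / 3.828e26 = 7.895e+06

7.895e+06 L_sun


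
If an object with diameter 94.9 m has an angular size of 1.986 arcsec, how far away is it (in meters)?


D = size / theta_rad, theta_rad = 1.986 * pi/(180*3600) = 9.628e-06, D = 9.856e+06

9.856e+06 m


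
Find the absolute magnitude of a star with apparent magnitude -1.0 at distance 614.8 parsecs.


M = m - 5*log10(d) + 5 = -1.0 - 5*log10(614.8) + 5 = -9.9437

-9.9437


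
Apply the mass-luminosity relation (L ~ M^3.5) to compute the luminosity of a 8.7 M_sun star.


L/L_sun = (M/M_sun)^3.5 = 8.7^3.5 = 1942.3048

1942.3048 L_sun


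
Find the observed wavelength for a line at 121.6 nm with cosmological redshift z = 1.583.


lam_obs = lam_emit * (1 + z) = 121.6 * (1 + 1.583) = 314.0928

314.0928 nm


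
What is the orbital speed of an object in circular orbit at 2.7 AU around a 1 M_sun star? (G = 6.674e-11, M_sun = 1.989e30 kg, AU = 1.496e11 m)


v = sqrt(GM/r) = sqrt(6.674e-11 * 1.989e+30 / 4.039e+11) = 18128.5394

18128.5394 m/s


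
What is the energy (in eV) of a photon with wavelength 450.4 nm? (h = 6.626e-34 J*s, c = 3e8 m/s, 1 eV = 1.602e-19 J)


E = hc/lambda = 6.626e-34 * 3e8 / 4.504e-07 = 4.413e-19 J = 2.7549 eV

2.7549 eV


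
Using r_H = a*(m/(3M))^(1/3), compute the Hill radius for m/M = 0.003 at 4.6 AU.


r_H = a * (m/3M)^(1/3) = 4.6 * (0.003/3)^(1/3) = 0.46

0.46 AU


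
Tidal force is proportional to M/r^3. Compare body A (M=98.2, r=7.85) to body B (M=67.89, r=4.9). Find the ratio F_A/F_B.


Ratio = (M1/r1^3) / (M2/r2^3) = (98.2/7.85^3) / (67.89/4.9^3) = 0.3518

0.3518


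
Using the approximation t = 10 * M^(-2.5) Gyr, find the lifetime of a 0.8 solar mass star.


t = 10 * M^(-2.5) = 10 * 0.8^(-2.5) = 17.4693

17.4693 Gyr


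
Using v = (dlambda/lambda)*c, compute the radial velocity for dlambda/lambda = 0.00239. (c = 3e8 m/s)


v = (dlambda/lambda) * c = 0.00239 * 3e8 = 717000.0

717000.0 m/s


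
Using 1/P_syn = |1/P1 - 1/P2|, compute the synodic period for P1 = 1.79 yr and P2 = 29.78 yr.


1/P_syn = |1/P1 - 1/P2| = |1/1.79 - 1/29.78| => P_syn = 1.9045

1.9045 years


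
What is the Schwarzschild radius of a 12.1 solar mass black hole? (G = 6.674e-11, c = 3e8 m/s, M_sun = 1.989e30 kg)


M = 12.1 * 1.989e30 kg = 2.40669e+31 kg. rs = 2GM/c^2 = 2 * 6.674e-11 * 2.40669e+31 / (3e8)^2 = 35693.8868

35693.8868 m


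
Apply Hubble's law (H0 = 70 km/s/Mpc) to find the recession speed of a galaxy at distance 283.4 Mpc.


v = H0 * d = 70 * 283.4 = 19838.0

19838.0 km/s


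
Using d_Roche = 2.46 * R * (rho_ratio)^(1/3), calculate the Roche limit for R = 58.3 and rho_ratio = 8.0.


d_Roche = 2.46 * 58.3 * 8.0^(1/3) = 286.836

286.836


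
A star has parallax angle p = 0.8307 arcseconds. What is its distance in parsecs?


d = 1/p = 1/0.8307 = 1.2038

1.2038 pc


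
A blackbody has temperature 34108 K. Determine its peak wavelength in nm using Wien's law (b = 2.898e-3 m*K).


lam_max = b / T = 2.898e-3 / 34108 = 8.497e-08 m = 84.9654 nm

84.9654 nm


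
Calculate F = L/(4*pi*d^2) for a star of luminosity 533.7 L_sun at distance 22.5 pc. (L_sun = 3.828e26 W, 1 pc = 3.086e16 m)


F = L / (4*pi*d^2) = 2.043e+29 / (4*pi*(6.944e+17)^2) = 3.372e-08

3.372e-08 W/m^2


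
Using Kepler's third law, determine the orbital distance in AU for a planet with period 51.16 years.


a = P^(2/3) = 51.16^(2/3) = 13.7812

13.7812 AU


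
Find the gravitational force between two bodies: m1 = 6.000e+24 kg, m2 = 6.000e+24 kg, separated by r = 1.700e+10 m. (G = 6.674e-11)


F = G*m1*m2/r^2 = 6.674e-11 * 6.000e+24 * 6.000e+24 / (1.700e+10)^2 = 6.674e-11 * 3.600e+49 / 2.890e+20 = 8.314e+18

8.314e+18 N


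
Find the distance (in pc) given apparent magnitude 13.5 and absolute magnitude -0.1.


d = 10^((m - M + 5)/5) = 10^((13.5 - -0.1 + 5)/5) = 5248.0746

5248.0746 pc


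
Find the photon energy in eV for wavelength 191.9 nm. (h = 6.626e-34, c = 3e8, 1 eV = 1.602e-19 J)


E = hc/lambda = 6.626e-34 * 3e8 / 1.919e-07 = 1.036e-18 J = 6.466 eV

6.466 eV


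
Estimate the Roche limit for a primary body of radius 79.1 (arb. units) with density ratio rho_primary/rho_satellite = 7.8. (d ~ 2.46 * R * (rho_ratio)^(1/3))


d_Roche = 2.46 * 79.1 * 7.8^(1/3) = 385.9015

385.9015


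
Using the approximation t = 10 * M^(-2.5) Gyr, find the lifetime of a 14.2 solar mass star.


t = 10 * M^(-2.5) = 10 * 14.2^(-2.5) = 0.0132

0.0132 Gyr


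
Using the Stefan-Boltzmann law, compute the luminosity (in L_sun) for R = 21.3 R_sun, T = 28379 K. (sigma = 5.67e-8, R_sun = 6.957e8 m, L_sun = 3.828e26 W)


R = 21.3 * 6.957e8 m = 1.481841e+10 m. L = 4*pi*R^2*sigma*T^4 = 4*pi*(1.481841e+10)^2 * 5.67e-8 * 28379^4 = 1.014809417e+32 W. L/L_sun = 1.014809417e+32 / 3.828e26 = 265101.7285

265101.7285 L_sun


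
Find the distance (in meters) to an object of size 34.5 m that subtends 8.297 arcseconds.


D = size / theta_rad, theta_rad = 8.297 * pi/(180*3600) = 4.022e-05, D = 857675.7642

857675.7642 m


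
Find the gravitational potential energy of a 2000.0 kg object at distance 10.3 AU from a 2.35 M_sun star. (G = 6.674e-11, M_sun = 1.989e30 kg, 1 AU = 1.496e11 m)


M = 2.35 * 1.989e30 kg = 4.67415e+30 kg; r = 10.3 AU * 1.496e11 m/AU = 1.54088e+12 m. U = -GM*m/r = -(6.674e-11 * 4.67415e+30 * 2000.0) / 1.54088e+12 = -4.049e+11

-4.049e+11 J


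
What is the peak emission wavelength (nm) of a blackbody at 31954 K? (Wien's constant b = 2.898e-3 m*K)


lam_max = b / T = 2.898e-3 / 31954 = 9.069e-08 m = 90.6929 nm

90.6929 nm


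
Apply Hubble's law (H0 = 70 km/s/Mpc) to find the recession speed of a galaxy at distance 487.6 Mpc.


v = H0 * d = 70 * 487.6 = 34132.0

34132.0 km/s


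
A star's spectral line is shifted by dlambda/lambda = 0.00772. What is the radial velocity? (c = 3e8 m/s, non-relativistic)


v = (dlambda/lambda) * c = 0.00772 * 3e8 = 2.316e+06

2.316e+06 m/s


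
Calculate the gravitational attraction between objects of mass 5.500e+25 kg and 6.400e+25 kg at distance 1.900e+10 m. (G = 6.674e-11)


F = G*m1*m2/r^2 = 6.674e-11 * 5.500e+25 * 6.400e+25 / (1.900e+10)^2 = 6.674e-11 * 3.520e+51 / 3.610e+20 = 6.508e+20

6.508e+20 N


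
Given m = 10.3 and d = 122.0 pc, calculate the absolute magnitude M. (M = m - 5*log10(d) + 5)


M = m - 5*log10(d) + 5 = 10.3 - 5*log10(122.0) + 5 = 4.8682

4.8682


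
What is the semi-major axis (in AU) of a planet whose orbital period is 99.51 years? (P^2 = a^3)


a = P^(2/3) = 99.51^(2/3) = 21.4739

21.4739 AU


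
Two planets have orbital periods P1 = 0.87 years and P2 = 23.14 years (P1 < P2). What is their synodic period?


1/P_syn = |1/P1 - 1/P2| = |1/0.87 - 1/23.14| => P_syn = 0.904

0.904 years


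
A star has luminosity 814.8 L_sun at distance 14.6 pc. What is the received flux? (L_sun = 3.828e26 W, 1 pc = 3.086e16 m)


F = L / (4*pi*d^2) = 3.119e+29 / (4*pi*(4.506e+17)^2) = 1.223e-07

1.223e-07 W/m^2


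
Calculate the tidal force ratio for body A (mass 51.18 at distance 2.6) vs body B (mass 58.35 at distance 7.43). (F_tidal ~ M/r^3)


Ratio = (M1/r1^3) / (M2/r2^3) = (51.18/2.6^3) / (58.35/7.43^3) = 20.4694

20.4694


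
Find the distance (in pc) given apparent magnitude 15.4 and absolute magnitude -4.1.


d = 10^((m - M + 5)/5) = 10^((15.4 - -4.1 + 5)/5) = 79432.8235

79432.8235 pc


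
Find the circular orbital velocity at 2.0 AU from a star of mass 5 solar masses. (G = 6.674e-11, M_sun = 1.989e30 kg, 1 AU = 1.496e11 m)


v = sqrt(GM/r) = sqrt(6.674e-11 * 9.945e+30 / 2.992e+11) = 47099.3269

47099.3269 m/s


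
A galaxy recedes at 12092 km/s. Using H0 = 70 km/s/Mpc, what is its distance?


d = v / H0 = 12092 / 70 = 172.7429

172.7429 Mpc


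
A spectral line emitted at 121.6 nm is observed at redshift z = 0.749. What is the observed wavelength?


lam_obs = lam_emit * (1 + z) = 121.6 * (1 + 0.749) = 212.6784

212.6784 nm


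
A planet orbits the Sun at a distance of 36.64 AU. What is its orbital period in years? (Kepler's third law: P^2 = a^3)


P = a^(3/2) = 36.64^1.5 = 221.7855

221.7855 years


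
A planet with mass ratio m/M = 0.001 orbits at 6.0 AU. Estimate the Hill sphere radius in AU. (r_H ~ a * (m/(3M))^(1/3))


r_H = a * (m/3M)^(1/3) = 6.0 * (0.001/3)^(1/3) = 0.416

0.416 AU


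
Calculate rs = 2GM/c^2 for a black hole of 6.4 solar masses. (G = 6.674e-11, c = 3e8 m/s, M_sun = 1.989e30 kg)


M = 6.4 * 1.989e30 kg = 1.27296e+31 kg. rs = 2GM/c^2 = 2 * 6.674e-11 * 1.27296e+31 / (3e8)^2 = 18879.4112

18879.4112 m


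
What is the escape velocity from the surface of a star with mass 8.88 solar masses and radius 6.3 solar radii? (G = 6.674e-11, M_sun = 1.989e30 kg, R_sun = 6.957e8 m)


M = 8.88 * 1.989e30 kg = 1.766232e+31 kg; R = 6.3 * 6.957e8 m = 4.38291e+09 m. v_esc = sqrt(2GM/R) = sqrt(2 * 6.674e-11 * 1.766232e+31 / 4.38291e+09) = 733416.5351

733416.5351 m/s


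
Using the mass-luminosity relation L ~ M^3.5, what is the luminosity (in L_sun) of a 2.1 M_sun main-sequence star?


L/L_sun = (M/M_sun)^3.5 = 2.1^3.5 = 13.4205

13.4205 L_sun


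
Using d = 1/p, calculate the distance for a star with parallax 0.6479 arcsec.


d = 1/p = 1/0.6479 = 1.5434

1.5434 pc


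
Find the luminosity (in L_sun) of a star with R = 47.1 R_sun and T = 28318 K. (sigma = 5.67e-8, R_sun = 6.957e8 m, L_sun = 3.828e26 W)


R = 47.1 * 6.957e8 m = 3.276747e+10 m. L = 4*pi*R^2*sigma*T^4 = 4*pi*(3.276747e+10)^2 * 5.67e-8 * 28318^4 = 4.919591626e+32 W. L/L_sun = 4.919591626e+32 / 3.828e26 = 1.285e+06

1.285e+06 L_sun


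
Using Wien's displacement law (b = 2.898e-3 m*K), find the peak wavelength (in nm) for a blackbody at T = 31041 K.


lam_max = b / T = 2.898e-3 / 31041 = 9.336e-08 m = 93.3604 nm

93.3604 nm


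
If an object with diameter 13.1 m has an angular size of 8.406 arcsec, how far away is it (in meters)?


D = size / theta_rad, theta_rad = 8.406 * pi/(180*3600) = 4.075e-05, D = 321445.2726

321445.2726 m


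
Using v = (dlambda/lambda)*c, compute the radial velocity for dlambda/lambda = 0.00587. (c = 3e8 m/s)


v = (dlambda/lambda) * c = 0.00587 * 3e8 = 1.761e+06

1.761e+06 m/s


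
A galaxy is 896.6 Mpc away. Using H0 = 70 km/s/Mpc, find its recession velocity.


v = H0 * d = 70 * 896.6 = 62762.0

62762.0 km/s


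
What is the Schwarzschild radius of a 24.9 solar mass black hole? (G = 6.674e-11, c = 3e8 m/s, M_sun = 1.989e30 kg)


M = 24.9 * 1.989e30 kg = 4.95261e+31 kg. rs = 2GM/c^2 = 2 * 6.674e-11 * 4.95261e+31 / (3e8)^2 = 73452.7092

73452.7092 m


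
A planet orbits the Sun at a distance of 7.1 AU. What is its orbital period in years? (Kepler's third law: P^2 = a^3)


P = a^(3/2) = 7.1^1.5 = 18.9185

18.9185 years


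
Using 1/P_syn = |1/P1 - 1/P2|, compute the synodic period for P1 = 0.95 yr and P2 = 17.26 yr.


1/P_syn = |1/P1 - 1/P2| = |1/0.95 - 1/17.26| => P_syn = 1.0053

1.0053 years


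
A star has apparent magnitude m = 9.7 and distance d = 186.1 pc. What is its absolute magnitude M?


M = m - 5*log10(d) + 5 = 9.7 - 5*log10(186.1) + 5 = 3.3513

3.3513


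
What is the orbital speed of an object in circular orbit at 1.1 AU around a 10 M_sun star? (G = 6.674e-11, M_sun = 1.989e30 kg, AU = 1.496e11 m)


v = sqrt(GM/r) = sqrt(6.674e-11 * 1.989e+31 / 1.646e+11) = 89814.8923

89814.8923 m/s


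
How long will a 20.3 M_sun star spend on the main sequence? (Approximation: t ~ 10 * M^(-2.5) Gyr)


t = 10 * M^(-2.5) = 10 * 20.3^(-2.5) = 0.0054

0.0054 Gyr


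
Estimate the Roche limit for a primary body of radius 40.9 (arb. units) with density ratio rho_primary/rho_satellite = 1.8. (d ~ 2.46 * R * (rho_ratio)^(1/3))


d_Roche = 2.46 * 40.9 * 1.8^(1/3) = 122.3909

122.3909


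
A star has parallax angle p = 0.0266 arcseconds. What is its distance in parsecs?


d = 1/p = 1/0.0266 = 37.594

37.594 pc


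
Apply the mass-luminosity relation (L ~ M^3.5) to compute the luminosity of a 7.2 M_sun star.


L/L_sun = (M/M_sun)^3.5 = 7.2^3.5 = 1001.5295

1001.5295 L_sun


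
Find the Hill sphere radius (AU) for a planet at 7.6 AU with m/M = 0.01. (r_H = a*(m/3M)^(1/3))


r_H = a * (m/3M)^(1/3) = 7.6 * (0.01/3)^(1/3) = 1.1353

1.1353 AU


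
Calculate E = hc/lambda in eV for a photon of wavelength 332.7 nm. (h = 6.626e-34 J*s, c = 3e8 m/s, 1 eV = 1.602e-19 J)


E = hc/lambda = 6.626e-34 * 3e8 / 3.327e-07 = 5.975e-19 J = 3.7296 eV

3.7296 eV


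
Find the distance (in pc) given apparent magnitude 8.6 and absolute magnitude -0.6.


d = 10^((m - M + 5)/5) = 10^((8.6 - -0.6 + 5)/5) = 691.831

691.831 pc


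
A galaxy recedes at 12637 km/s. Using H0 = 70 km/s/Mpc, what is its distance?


d = v / H0 = 12637 / 70 = 180.5286

180.5286 Mpc


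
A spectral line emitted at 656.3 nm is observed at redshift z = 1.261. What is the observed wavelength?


lam_obs = lam_emit * (1 + z) = 656.3 * (1 + 1.261) = 1483.8943

1483.8943 nm


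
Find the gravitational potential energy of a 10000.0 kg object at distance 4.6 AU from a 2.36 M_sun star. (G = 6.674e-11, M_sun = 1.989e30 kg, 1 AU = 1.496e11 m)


M = 2.36 * 1.989e30 kg = 4.69404e+30 kg; r = 4.6 AU * 1.496e11 m/AU = 6.8816e+11 m. U = -GM*m/r = -(6.674e-11 * 4.69404e+30 * 10000.0) / 6.8816e+11 = -4.552e+12

-4.552e+12 J


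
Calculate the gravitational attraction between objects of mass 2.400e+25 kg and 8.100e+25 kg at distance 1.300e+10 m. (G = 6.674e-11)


F = G*m1*m2/r^2 = 6.674e-11 * 2.400e+25 * 8.100e+25 / (1.300e+10)^2 = 6.674e-11 * 1.944e+51 / 1.690e+20 = 7.677e+20

7.677e+20 N


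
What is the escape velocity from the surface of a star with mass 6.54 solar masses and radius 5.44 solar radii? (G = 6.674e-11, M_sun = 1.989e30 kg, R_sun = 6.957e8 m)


M = 6.54 * 1.989e30 kg = 1.300806e+31 kg; R = 5.44 * 6.957e8 m = 3.784608e+09 m. v_esc = sqrt(2GM/R) = sqrt(2 * 6.674e-11 * 1.300806e+31 / 3.784608e+09) = 677335.6171

677335.6171 m/s


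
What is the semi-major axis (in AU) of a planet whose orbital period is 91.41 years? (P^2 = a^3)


a = P^(2/3) = 91.41^(2/3) = 20.2922

20.2922 AU


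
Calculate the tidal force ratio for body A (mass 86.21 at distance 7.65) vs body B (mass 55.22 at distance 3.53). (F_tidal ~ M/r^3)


Ratio = (M1/r1^3) / (M2/r2^3) = (86.21/7.65^3) / (55.22/3.53^3) = 0.1534

0.1534


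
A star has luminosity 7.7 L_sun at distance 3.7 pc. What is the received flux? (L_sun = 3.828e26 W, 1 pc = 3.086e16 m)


F = L / (4*pi*d^2) = 2.948e+27 / (4*pi*(1.142e+17)^2) = 1.799e-08

1.799e-08 W/m^2


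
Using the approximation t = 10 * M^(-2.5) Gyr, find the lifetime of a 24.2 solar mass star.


t = 10 * M^(-2.5) = 10 * 24.2^(-2.5) = 0.0035

0.0035 Gyr


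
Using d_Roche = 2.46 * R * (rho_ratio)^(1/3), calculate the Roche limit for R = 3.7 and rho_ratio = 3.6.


d_Roche = 2.46 * 3.7 * 3.6^(1/3) = 13.9499

13.9499


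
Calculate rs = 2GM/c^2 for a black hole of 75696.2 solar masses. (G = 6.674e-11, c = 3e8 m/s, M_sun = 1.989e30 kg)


M = 75696.2 * 1.989e30 kg = 1.505597418e+35 kg. rs = 2GM/c^2 = 2 * 6.674e-11 * 1.505597418e+35 / (3e8)^2 = 2.233e+08

2.233e+08 m


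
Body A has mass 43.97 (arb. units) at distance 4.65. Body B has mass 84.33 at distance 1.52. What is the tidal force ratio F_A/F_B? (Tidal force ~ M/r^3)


Ratio = (M1/r1^3) / (M2/r2^3) = (43.97/4.65^3) / (84.33/1.52^3) = 0.0182

0.0182


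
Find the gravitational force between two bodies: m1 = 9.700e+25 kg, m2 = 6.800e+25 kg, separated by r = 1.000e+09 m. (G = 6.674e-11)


F = G*m1*m2/r^2 = 6.674e-11 * 9.700e+25 * 6.800e+25 / (1.000e+09)^2 = 6.674e-11 * 6.596e+51 / 1.000e+18 = 4.402e+23

4.402e+23 N


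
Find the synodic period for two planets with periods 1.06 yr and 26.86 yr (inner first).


1/P_syn = |1/P1 - 1/P2| = |1/1.06 - 1/26.86| => P_syn = 1.1036

1.1036 years


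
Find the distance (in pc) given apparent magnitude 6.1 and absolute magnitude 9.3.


d = 10^((m - M + 5)/5) = 10^((6.1 - 9.3 + 5)/5) = 2.2909

2.2909 pc


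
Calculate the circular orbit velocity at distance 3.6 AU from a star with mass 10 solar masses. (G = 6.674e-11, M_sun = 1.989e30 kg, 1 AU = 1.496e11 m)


v = sqrt(GM/r) = sqrt(6.674e-11 * 1.989e+31 / 5.386e+11) = 49647.0497

49647.0497 m/s


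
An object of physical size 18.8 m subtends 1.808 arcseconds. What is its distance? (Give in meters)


D = size / theta_rad, theta_rad = 1.808 * pi/(180*3600) = 8.765e-06, D = 2.145e+06

2.145e+06 m


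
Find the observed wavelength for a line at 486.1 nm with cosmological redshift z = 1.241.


lam_obs = lam_emit * (1 + z) = 486.1 * (1 + 1.241) = 1089.3501

1089.3501 nm


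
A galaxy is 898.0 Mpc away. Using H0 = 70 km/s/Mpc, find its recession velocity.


v = H0 * d = 70 * 898.0 = 62860.0

62860.0 km/s


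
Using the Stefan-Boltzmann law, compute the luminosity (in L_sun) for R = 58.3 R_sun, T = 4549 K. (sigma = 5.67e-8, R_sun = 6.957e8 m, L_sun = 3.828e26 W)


R = 58.3 * 6.957e8 m = 4.055931e+10 m. L = 4*pi*R^2*sigma*T^4 = 4*pi*(4.055931e+10)^2 * 5.67e-8 * 4549^4 = 5.019237967e+29 W. L/L_sun = 5.019237967e+29 / 3.828e26 = 1311.1907

1311.1907 L_sun


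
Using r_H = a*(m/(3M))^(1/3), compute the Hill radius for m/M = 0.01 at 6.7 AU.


r_H = a * (m/3M)^(1/3) = 6.7 * (0.01/3)^(1/3) = 1.0008

1.0008 AU


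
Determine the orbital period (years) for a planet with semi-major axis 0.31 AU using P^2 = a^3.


P = a^(3/2) = 0.31^1.5 = 0.1726

0.1726 years


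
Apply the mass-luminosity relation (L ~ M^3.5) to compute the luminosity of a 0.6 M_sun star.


L/L_sun = (M/M_sun)^3.5 = 0.6^3.5 = 0.1673

0.1673 L_sun


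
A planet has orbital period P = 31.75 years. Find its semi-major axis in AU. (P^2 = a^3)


a = P^(2/3) = 31.75^(2/3) = 10.0268

10.0268 AU


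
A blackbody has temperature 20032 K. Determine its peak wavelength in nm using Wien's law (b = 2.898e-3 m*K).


lam_max = b / T = 2.898e-3 / 20032 = 1.447e-07 m = 144.6685 nm

144.6685 nm


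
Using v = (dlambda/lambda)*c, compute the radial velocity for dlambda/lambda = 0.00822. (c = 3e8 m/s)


v = (dlambda/lambda) * c = 0.00822 * 3e8 = 2.466e+06

2.466e+06 m/s


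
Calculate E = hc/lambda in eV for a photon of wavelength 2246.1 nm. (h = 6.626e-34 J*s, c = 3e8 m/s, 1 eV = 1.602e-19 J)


E = hc/lambda = 6.626e-34 * 3e8 / 2.246e-06 = 8.850e-20 J = 0.5524 eV

0.5524 eV


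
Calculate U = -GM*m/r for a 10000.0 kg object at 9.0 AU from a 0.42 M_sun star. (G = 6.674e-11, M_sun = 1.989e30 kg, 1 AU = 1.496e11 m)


M = 0.42 * 1.989e30 kg = 8.3538e+29 kg; r = 9.0 AU * 1.496e11 m/AU = 1.3464e+12 m. U = -GM*m/r = -(6.674e-11 * 8.3538e+29 * 10000.0) / 1.3464e+12 = -4.141e+11

-4.141e+11 J


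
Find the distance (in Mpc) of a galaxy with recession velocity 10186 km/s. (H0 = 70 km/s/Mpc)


d = v / H0 = 10186 / 70 = 145.5143

145.5143 Mpc


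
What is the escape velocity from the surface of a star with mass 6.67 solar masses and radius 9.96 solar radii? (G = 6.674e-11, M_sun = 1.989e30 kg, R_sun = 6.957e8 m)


M = 6.67 * 1.989e30 kg = 1.326663e+31 kg; R = 9.96 * 6.957e8 m = 6.929172e+09 m. v_esc = sqrt(2GM/R) = sqrt(2 * 6.674e-11 * 1.326663e+31 / 6.929172e+09) = 505530.9351

505530.9351 m/s


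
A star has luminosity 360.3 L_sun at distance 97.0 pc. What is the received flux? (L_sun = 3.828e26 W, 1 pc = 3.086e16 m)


F = L / (4*pi*d^2) = 1.379e+29 / (4*pi*(2.993e+18)^2) = 1.225e-09

1.225e-09 W/m^2


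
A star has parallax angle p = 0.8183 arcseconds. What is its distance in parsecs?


d = 1/p = 1/0.8183 = 1.222

1.222 pc


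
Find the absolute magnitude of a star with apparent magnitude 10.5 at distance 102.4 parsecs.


M = m - 5*log10(d) + 5 = 10.5 - 5*log10(102.4) + 5 = 5.4485

5.4485


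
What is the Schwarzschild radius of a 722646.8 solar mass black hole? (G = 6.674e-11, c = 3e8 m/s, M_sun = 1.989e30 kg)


M = 722646.8 * 1.989e30 kg = 1.437344485e+36 kg. rs = 2GM/c^2 = 2 * 6.674e-11 * 1.437344485e+36 / (3e8)^2 = 2.132e+09

2.132e+09 m


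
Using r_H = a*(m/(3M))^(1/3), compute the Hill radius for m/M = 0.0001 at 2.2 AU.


r_H = a * (m/3M)^(1/3) = 2.2 * (0.0001/3)^(1/3) = 0.0708

0.0708 AU


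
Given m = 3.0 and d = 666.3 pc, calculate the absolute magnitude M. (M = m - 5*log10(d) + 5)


M = m - 5*log10(d) + 5 = 3.0 - 5*log10(666.3) + 5 = -6.1183

-6.1183


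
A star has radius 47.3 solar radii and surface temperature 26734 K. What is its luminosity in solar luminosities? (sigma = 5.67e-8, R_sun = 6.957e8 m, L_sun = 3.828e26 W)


R = 47.3 * 6.957e8 m = 3.290661e+10 m. L = 4*pi*R^2*sigma*T^4 = 4*pi*(3.290661e+10)^2 * 5.67e-8 * 26734^4 = 3.941077598e+32 W. L/L_sun = 3.941077598e+32 / 3.828e26 = 1.030e+06

1.030e+06 L_sun


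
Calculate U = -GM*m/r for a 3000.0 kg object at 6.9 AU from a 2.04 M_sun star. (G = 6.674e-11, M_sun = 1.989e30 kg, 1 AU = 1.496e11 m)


M = 2.04 * 1.989e30 kg = 4.05756e+30 kg; r = 6.9 AU * 1.496e11 m/AU = 1.03224e+12 m. U = -GM*m/r = -(6.674e-11 * 4.05756e+30 * 3000.0) / 1.03224e+12 = -7.870e+11

-7.870e+11 J


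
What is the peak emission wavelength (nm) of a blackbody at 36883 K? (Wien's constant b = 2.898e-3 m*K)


lam_max = b / T = 2.898e-3 / 36883 = 7.857e-08 m = 78.5728 nm

78.5728 nm


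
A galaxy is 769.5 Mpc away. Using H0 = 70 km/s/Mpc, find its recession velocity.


v = H0 * d = 70 * 769.5 = 53865.0

53865.0 km/s


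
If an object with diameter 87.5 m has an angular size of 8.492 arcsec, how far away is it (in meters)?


D = size / theta_rad, theta_rad = 8.492 * pi/(180*3600) = 4.117e-05, D = 2.125e+06

2.125e+06 m


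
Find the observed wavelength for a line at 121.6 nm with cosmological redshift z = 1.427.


lam_obs = lam_emit * (1 + z) = 121.6 * (1 + 1.427) = 295.1232

295.1232 nm


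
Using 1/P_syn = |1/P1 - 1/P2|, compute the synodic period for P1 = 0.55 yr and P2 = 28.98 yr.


1/P_syn = |1/P1 - 1/P2| = |1/0.55 - 1/28.98| => P_syn = 0.5606

0.5606 years


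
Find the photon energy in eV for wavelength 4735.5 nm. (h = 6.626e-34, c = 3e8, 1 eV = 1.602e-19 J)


E = hc/lambda = 6.626e-34 * 3e8 / 4.736e-06 = 4.198e-20 J = 0.262 eV

0.262 eV


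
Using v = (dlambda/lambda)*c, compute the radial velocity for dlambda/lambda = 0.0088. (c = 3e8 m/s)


v = (dlambda/lambda) * c = 0.0088 * 3e8 = 2.640e+06

2.640e+06 m/s


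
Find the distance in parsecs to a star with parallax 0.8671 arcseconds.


d = 1/p = 1/0.8671 = 1.1533

1.1533 pc


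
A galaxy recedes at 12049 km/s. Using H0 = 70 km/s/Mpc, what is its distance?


d = v / H0 = 12049 / 70 = 172.1286

172.1286 Mpc


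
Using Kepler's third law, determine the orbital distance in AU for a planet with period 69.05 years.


a = P^(2/3) = 69.05^(2/3) = 16.831

16.831 AU


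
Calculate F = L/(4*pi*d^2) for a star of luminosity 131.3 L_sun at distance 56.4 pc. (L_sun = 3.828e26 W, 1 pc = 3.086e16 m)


F = L / (4*pi*d^2) = 5.026e+28 / (4*pi*(1.741e+18)^2) = 1.320e-09

1.320e-09 W/m^2


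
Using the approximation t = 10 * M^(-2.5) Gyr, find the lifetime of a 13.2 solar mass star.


t = 10 * M^(-2.5) = 10 * 13.2^(-2.5) = 0.0158

0.0158 Gyr


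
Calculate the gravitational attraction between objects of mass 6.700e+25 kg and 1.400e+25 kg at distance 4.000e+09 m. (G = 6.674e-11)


F = G*m1*m2/r^2 = 6.674e-11 * 6.700e+25 * 1.400e+25 / (4.000e+09)^2 = 6.674e-11 * 9.380e+50 / 1.600e+19 = 3.913e+21

3.913e+21 N


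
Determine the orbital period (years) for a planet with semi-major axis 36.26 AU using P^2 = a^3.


P = a^(3/2) = 36.26^1.5 = 218.3442

218.3442 years


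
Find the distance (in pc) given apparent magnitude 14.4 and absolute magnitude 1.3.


d = 10^((m - M + 5)/5) = 10^((14.4 - 1.3 + 5)/5) = 4168.6938

4168.6938 pc


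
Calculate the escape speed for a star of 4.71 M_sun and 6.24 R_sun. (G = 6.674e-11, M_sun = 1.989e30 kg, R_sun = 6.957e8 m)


M = 4.71 * 1.989e30 kg = 9.36819e+30 kg; R = 6.24 * 6.957e8 m = 4.341168e+09 m. v_esc = sqrt(2GM/R) = sqrt(2 * 6.674e-11 * 9.36819e+30 / 4.341168e+09) = 536701.3004

536701.3004 m/s


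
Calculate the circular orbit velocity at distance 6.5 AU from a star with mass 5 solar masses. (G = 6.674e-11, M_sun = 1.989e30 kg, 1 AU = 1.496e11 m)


v = sqrt(GM/r) = sqrt(6.674e-11 * 9.945e+30 / 9.724e+11) = 26126.0059

26126.0059 m/s


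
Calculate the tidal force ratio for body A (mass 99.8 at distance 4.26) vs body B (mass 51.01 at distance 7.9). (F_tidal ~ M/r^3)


Ratio = (M1/r1^3) / (M2/r2^3) = (99.8/4.26^3) / (51.01/7.9^3) = 12.4775

12.4775


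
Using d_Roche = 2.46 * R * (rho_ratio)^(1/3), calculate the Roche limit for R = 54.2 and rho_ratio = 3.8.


d_Roche = 2.46 * 54.2 * 3.8^(1/3) = 208.0634

208.0634


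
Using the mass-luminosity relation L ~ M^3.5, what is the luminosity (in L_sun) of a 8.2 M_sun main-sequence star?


L/L_sun = (M/M_sun)^3.5 = 8.2^3.5 = 1578.8777

1578.8777 L_sun


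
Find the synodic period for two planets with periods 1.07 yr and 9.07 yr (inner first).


1/P_syn = |1/P1 - 1/P2| = |1/1.07 - 1/9.07| => P_syn = 1.2131

1.2131 years


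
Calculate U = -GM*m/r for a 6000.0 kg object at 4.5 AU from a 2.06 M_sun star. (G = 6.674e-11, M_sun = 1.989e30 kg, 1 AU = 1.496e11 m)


M = 2.06 * 1.989e30 kg = 4.09734e+30 kg; r = 4.5 AU * 1.496e11 m/AU = 6.732e+11 m. U = -GM*m/r = -(6.674e-11 * 4.09734e+30 * 6000.0) / 6.732e+11 = -2.437e+12

-2.437e+12 J


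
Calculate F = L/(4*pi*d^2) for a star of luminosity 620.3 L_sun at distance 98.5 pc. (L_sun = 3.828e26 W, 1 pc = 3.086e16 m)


F = L / (4*pi*d^2) = 2.375e+29 / (4*pi*(3.040e+18)^2) = 2.045e-09

2.045e-09 W/m^2


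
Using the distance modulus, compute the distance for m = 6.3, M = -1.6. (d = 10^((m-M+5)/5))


d = 10^((m - M + 5)/5) = 10^((6.3 - -1.6 + 5)/5) = 380.1894

380.1894 pc


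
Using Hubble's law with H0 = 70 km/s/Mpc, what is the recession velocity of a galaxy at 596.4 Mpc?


v = H0 * d = 70 * 596.4 = 41748.0

41748.0 km/s


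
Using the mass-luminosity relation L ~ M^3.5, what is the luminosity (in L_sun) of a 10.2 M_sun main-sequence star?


L/L_sun = (M/M_sun)^3.5 = 10.2^3.5 = 3389.2266

3389.2266 L_sun


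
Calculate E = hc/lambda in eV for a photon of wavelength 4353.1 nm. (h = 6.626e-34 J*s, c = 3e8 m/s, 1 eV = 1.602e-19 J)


E = hc/lambda = 6.626e-34 * 3e8 / 4.353e-06 = 4.566e-20 J = 0.285 eV

0.285 eV


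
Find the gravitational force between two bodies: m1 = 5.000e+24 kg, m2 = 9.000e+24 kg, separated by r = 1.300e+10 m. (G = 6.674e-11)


F = G*m1*m2/r^2 = 6.674e-11 * 5.000e+24 * 9.000e+24 / (1.300e+10)^2 = 6.674e-11 * 4.500e+49 / 1.690e+20 = 1.777e+19

1.777e+19 N


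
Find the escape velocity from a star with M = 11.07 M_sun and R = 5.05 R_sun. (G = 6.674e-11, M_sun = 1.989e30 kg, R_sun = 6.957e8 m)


M = 11.07 * 1.989e30 kg = 2.201823e+31 kg; R = 5.05 * 6.957e8 m = 3.513285e+09 m. v_esc = sqrt(2GM/R) = sqrt(2 * 6.674e-11 * 2.201823e+31 / 3.513285e+09) = 914624.0359

914624.0359 m/s


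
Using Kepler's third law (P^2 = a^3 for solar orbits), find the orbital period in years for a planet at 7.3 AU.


P = a^(3/2) = 7.3^1.5 = 19.7235

19.7235 years


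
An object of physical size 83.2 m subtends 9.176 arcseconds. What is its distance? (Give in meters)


D = size / theta_rad, theta_rad = 9.176 * pi/(180*3600) = 4.449e-05, D = 1.870e+06

1.870e+06 m


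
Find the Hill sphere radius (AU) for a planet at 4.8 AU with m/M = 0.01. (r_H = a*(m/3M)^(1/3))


r_H = a * (m/3M)^(1/3) = 4.8 * (0.01/3)^(1/3) = 0.717

0.717 AU


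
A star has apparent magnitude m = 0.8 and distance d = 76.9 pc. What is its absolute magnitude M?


M = m - 5*log10(d) + 5 = 0.8 - 5*log10(76.9) + 5 = -3.6296

-3.6296


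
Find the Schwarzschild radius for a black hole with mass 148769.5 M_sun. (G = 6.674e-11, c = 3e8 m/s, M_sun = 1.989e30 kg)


M = 148769.5 * 1.989e30 kg = 2.959025355e+35 kg. rs = 2GM/c^2 = 2 * 6.674e-11 * 2.959025355e+35 / (3e8)^2 = 4.389e+08

4.389e+08 m


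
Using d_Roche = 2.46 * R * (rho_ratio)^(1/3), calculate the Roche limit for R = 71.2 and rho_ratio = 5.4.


d_Roche = 2.46 * 71.2 * 5.4^(1/3) = 307.2885

307.2885


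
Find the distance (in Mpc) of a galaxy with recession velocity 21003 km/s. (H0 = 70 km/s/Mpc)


d = v / H0 = 21003 / 70 = 300.0429

300.0429 Mpc


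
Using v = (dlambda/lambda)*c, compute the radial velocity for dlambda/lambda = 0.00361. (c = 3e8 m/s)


v = (dlambda/lambda) * c = 0.00361 * 3e8 = 1.083e+06

1.083e+06 m/s
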